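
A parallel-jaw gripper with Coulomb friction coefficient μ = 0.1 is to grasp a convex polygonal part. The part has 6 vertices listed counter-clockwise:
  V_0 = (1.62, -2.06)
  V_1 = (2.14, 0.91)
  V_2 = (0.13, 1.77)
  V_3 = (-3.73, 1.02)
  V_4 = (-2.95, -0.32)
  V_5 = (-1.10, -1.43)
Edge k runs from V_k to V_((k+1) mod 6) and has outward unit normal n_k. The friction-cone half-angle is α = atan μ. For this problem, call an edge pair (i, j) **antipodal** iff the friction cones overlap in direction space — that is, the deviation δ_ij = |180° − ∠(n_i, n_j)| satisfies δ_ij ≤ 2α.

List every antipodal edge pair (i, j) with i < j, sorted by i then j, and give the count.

count = 2; pairs: (1,4), (1,5)

α = atan 0.1 = 5.71°;  2α = 11.42°
n_0 = (+0.9850, -0.1725)
n_1 = (+0.3934, +0.9194)
n_2 = (-0.1907, +0.9816)
n_3 = (-0.8642, -0.5031)
n_4 = (-0.5145, -0.8575)
n_5 = (-0.2256, -0.9742)
  (0,1): δ = 103.23°  ·
  (0,2): δ = 69.07°  ·
  (0,3): δ = 40.13°  ·
  (0,4): δ = 68.97°  ·
  (0,5): δ = 86.89°  ·
  (1,2): δ = 145.84°  ·
  (1,3): δ = 36.63°  ·
  (1,4): δ = 7.80°  ✓
  (1,5): δ = 10.12°  ✓
  (2,3): δ = 70.79°  ·
  (2,4): δ = 41.96°  ·
  (2,5): δ = 24.04°  ·
  (3,4): δ = 151.17°  ·
  (3,5): δ = 133.24°  ·
  (4,5): δ = 162.08°  ·
antipodal pairs: 2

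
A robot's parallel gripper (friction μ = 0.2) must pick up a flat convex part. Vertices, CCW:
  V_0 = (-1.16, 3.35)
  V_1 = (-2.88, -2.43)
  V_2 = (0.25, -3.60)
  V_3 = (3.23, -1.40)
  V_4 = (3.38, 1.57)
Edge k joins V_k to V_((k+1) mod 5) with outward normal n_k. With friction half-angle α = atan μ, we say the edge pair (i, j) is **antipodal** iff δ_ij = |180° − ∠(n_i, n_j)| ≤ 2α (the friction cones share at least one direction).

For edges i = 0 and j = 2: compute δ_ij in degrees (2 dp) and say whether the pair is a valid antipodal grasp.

δ = 36.99°, invalid

α = atan 0.2 = 11.31°;  2α = 22.62°
edge 0: e_0 = (-1.72, -5.78);  n_0 = (-0.9585, +0.2852)
edge 2: e_2 = (+2.98, +2.20);  n_2 = (+0.5939, -0.8045)
∠(n_0, n_2) = 143.01°
δ = |180° − 143.01°| = 36.99°
36.99° > 2α = 22.62°  →  invalid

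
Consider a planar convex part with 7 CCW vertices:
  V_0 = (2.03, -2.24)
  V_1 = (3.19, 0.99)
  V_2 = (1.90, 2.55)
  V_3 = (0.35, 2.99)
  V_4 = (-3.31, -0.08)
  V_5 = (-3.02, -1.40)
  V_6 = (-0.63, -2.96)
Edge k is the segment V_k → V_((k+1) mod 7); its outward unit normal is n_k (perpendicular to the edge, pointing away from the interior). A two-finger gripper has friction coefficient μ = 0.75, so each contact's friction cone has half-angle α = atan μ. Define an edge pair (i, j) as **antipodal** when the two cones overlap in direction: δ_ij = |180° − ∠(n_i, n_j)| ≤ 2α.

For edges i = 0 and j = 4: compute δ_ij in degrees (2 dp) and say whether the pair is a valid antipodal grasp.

α = atan 0.75 = 36.87°;  2α = 73.74°
edge 0: e_0 = (+1.16, +3.23);  n_0 = (+0.9411, -0.3380)
edge 4: e_4 = (+0.29, -1.32);  n_4 = (-0.9767, -0.2146)
∠(n_0, n_4) = 147.85°
δ = |180° − 147.85°| = 32.15°
32.15° ≤ 2α = 73.74°  →  valid

δ = 32.15°, valid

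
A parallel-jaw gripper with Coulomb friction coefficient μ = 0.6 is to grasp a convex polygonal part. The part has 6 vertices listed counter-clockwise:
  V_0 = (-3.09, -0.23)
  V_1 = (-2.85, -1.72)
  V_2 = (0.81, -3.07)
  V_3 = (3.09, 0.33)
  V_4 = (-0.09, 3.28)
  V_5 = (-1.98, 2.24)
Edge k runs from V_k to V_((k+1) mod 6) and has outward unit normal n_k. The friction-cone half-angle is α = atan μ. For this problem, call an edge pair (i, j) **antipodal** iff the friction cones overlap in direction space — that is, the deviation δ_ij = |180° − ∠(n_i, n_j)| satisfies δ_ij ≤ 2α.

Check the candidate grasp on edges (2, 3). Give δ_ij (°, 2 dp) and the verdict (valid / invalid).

α = atan 0.6 = 30.96°;  2α = 61.93°
edge 2: e_2 = (+2.28, +3.40);  n_2 = (+0.8305, -0.5570)
edge 3: e_3 = (-3.18, +2.95);  n_3 = (+0.6801, +0.7331)
∠(n_2, n_3) = 80.99°
δ = |180° − 80.99°| = 99.01°
99.01° > 2α = 61.93°  →  invalid

δ = 99.01°, invalid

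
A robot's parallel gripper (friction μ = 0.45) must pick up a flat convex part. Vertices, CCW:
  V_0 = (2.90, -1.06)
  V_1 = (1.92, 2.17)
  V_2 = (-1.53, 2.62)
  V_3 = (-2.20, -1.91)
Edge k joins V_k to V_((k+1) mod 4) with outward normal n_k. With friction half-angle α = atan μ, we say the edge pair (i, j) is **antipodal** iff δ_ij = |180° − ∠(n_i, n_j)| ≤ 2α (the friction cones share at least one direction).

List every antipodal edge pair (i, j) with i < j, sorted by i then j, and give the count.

α = atan 0.45 = 24.23°;  2α = 48.46°
n_0 = (+0.9569, +0.2903)
n_1 = (+0.1293, +0.9916)
n_2 = (-0.9892, +0.1463)
n_3 = (+0.1644, -0.9864)
  (0,1): δ = 114.31°  ·
  (0,2): δ = 25.29°  ✓
  (0,3): δ = 82.58°  ·
  (1,2): δ = 90.98°  ·
  (1,3): δ = 16.89°  ✓
  (2,3): δ = 72.12°  ·
antipodal pairs: 2

count = 2; pairs: (0,2), (1,3)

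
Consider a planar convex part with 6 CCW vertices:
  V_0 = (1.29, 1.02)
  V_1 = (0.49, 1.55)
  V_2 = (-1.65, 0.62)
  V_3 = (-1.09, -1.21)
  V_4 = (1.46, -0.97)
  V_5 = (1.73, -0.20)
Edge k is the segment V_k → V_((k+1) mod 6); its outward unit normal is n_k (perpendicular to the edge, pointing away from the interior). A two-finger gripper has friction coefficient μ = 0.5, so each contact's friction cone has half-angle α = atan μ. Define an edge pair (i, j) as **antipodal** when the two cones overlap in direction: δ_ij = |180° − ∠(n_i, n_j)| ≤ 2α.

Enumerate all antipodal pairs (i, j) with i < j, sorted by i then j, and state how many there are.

α = atan 0.5 = 26.57°;  2α = 53.13°
n_0 = (+0.5523, +0.8336)
n_1 = (-0.3986, +0.9171)
n_2 = (-0.9562, -0.2926)
n_3 = (+0.0937, -0.9956)
n_4 = (+0.9437, -0.3309)
n_5 = (+0.9407, +0.3393)
  (0,1): δ = 122.99°  ·
  (0,2): δ = 39.46°  ✓
  (0,3): δ = 38.90°  ✓
  (0,4): δ = 104.20°  ·
  (0,5): δ = 143.36°  ·
  (1,2): δ = 96.47°  ·
  (1,3): δ = 18.11°  ✓
  (1,4): δ = 47.19°  ✓
  (1,5): δ = 86.34°  ·
  (2,3): δ = 101.64°  ·
  (2,4): δ = 36.34°  ✓
  (2,5): δ = 2.82°  ✓
  (3,4): δ = 114.70°  ·
  (3,5): δ = 75.54°  ·
  (4,5): δ = 140.84°  ·
antipodal pairs: 6

count = 6; pairs: (0,2), (0,3), (1,3), (1,4), (2,4), (2,5)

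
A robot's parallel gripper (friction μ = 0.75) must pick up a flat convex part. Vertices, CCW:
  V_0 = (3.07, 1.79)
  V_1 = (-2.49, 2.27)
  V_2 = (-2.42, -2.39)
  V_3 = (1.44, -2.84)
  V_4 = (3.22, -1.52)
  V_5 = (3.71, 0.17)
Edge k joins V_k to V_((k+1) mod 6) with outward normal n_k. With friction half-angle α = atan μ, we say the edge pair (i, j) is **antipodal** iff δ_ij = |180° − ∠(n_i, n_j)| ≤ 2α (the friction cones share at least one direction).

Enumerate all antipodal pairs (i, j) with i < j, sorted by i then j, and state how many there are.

α = atan 0.75 = 36.87°;  2α = 73.74°
n_0 = (+0.0860, +0.9963)
n_1 = (-0.9999, -0.0150)
n_2 = (-0.1158, -0.9933)
n_3 = (+0.5957, -0.8032)
n_4 = (+0.9604, -0.2785)
n_5 = (+0.9301, +0.3674)
  (0,1): δ = 84.21°  ·
  (0,2): δ = 1.72°  ✓
  (0,3): δ = 41.49°  ✓
  (0,4): δ = 78.77°  ·
  (0,5): δ = 116.49°  ·
  (1,2): δ = 97.51°  ·
  (1,3): δ = 54.30°  ✓
  (1,4): δ = 17.03°  ✓
  (1,5): δ = 20.70°  ✓
  (2,3): δ = 136.79°  ·
  (2,4): δ = 99.52°  ·
  (2,5): δ = 61.79°  ✓
  (3,4): δ = 142.73°  ·
  (3,5): δ = 105.00°  ·
  (4,5): δ = 142.27°  ·
antipodal pairs: 6

count = 6; pairs: (0,2), (0,3), (1,3), (1,4), (1,5), (2,5)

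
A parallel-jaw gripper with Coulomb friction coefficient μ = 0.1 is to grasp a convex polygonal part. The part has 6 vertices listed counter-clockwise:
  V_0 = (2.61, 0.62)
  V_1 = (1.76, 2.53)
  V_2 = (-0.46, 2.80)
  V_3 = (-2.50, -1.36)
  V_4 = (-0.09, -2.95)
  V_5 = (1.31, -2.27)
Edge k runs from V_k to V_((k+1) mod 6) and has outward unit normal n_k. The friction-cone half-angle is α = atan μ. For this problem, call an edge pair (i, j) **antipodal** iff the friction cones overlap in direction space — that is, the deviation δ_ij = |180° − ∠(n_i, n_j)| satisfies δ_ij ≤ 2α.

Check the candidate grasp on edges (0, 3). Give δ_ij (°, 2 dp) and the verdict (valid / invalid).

α = atan 0.1 = 5.71°;  2α = 11.42°
edge 0: e_0 = (-0.85, +1.91);  n_0 = (+0.9136, +0.4066)
edge 3: e_3 = (+2.41, -1.59);  n_3 = (-0.5507, -0.8347)
∠(n_0, n_3) = 147.41°
δ = |180° − 147.41°| = 32.59°
32.59° > 2α = 11.42°  →  invalid

δ = 32.59°, invalid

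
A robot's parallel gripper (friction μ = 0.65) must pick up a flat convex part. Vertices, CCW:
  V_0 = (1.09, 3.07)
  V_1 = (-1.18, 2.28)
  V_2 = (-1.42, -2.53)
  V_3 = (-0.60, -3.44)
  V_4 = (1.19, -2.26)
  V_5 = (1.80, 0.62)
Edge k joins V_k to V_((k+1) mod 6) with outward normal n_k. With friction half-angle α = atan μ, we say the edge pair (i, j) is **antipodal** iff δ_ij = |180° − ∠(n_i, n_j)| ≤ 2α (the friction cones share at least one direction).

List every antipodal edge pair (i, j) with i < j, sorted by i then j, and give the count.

α = atan 0.65 = 33.02°;  2α = 66.05°
n_0 = (-0.3287, +0.9444)
n_1 = (-0.9988, +0.0498)
n_2 = (-0.7429, -0.6694)
n_3 = (+0.5504, -0.8349)
n_4 = (+0.9783, -0.2072)
n_5 = (+0.9605, +0.2783)
  (0,1): δ = 112.05°  ·
  (0,2): δ = 67.17°  ·
  (0,3): δ = 14.20°  ✓
  (0,4): δ = 58.85°  ✓
  (0,5): δ = 86.97°  ·
  (1,2): δ = 135.12°  ·
  (1,3): δ = 53.75°  ✓
  (1,4): δ = 9.10°  ✓
  (1,5): δ = 19.02°  ✓
  (2,3): δ = 98.63°  ·
  (2,4): δ = 53.98°  ✓
  (2,5): δ = 25.86°  ✓
  (3,4): δ = 135.35°  ·
  (3,5): δ = 107.23°  ·
  (4,5): δ = 151.88°  ·
antipodal pairs: 7

count = 7; pairs: (0,3), (0,4), (1,3), (1,4), (1,5), (2,4), (2,5)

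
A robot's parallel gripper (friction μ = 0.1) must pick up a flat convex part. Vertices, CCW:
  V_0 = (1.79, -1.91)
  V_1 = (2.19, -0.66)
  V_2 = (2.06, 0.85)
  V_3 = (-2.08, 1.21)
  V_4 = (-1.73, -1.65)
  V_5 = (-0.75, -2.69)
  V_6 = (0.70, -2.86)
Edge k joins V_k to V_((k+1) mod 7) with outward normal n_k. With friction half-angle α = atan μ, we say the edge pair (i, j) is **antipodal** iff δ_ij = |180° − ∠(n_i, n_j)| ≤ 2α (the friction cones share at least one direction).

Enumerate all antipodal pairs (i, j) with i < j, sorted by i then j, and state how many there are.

count = 2; pairs: (1,3), (2,5)

α = atan 0.1 = 5.71°;  2α = 11.42°
n_0 = (+0.9524, -0.3048)
n_1 = (+0.9963, +0.0858)
n_2 = (+0.0866, +0.9962)
n_3 = (-0.9926, -0.1215)
n_4 = (-0.7278, -0.6858)
n_5 = (-0.1164, -0.9932)
n_6 = (+0.6570, -0.7539)
  (0,1): δ = 157.33°  ·
  (0,2): δ = 77.23°  ·
  (0,3): δ = 24.72°  ·
  (0,4): δ = 61.04°  ·
  (0,5): δ = 101.06°  ·
  (0,6): δ = 148.82°  ·
  (1,2): δ = 99.89°  ·
  (1,3): δ = 2.06°  ✓
  (1,4): δ = 38.38°  ·
  (1,5): δ = 78.39°  ·
  (1,6): δ = 126.15°  ·
  (2,3): δ = 78.05°  ·
  (2,4): δ = 41.73°  ·
  (2,5): δ = 1.72°  ✓
  (2,6): δ = 46.04°  ·
  (3,4): δ = 143.68°  ·
  (3,5): δ = 103.66°  ·
  (3,6): δ = 55.90°  ·
  (4,5): δ = 139.99°  ·
  (4,6): δ = 92.22°  ·
  (5,6): δ = 132.24°  ·
antipodal pairs: 2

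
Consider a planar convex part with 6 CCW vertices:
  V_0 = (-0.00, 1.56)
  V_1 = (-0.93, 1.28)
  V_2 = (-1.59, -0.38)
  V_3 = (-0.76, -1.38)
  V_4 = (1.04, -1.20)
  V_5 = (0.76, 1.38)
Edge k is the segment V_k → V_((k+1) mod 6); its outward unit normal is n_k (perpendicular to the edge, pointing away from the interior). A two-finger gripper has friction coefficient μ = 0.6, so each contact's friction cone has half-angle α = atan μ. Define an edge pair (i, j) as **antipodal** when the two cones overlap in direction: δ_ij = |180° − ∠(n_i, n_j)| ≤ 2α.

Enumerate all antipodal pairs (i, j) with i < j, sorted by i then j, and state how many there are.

count = 5; pairs: (0,3), (1,4), (2,4), (2,5), (3,5)

α = atan 0.6 = 30.96°;  2α = 61.93°
n_0 = (-0.2883, +0.9575)
n_1 = (-0.9292, +0.3695)
n_2 = (-0.7695, -0.6387)
n_3 = (+0.0995, -0.9950)
n_4 = (+0.9942, +0.1079)
n_5 = (+0.2305, +0.9731)
  (0,1): δ = 128.44°  ·
  (0,2): δ = 67.06°  ·
  (0,3): δ = 11.05°  ✓
  (0,4): δ = 79.44°  ·
  (0,5): δ = 149.92°  ·
  (1,2): δ = 118.63°  ·
  (1,3): δ = 62.61°  ·
  (1,4): δ = 27.88°  ✓
  (1,5): δ = 98.36°  ·
  (2,3): δ = 123.98°  ·
  (2,4): δ = 33.50°  ✓
  (2,5): δ = 36.98°  ✓
  (3,4): δ = 89.52°  ·
  (3,5): δ = 19.04°  ✓
  (4,5): δ = 109.52°  ·
antipodal pairs: 5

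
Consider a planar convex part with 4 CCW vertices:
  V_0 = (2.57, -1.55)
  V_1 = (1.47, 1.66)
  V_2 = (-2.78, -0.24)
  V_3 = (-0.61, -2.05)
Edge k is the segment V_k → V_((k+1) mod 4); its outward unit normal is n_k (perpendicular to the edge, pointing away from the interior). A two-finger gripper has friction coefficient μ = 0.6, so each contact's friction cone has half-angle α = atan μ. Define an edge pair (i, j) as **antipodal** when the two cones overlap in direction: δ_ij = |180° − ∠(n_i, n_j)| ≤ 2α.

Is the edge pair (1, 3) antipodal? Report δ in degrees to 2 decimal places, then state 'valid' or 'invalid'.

α = atan 0.6 = 30.96°;  2α = 61.93°
edge 1: e_1 = (-4.25, -1.90);  n_1 = (-0.4081, +0.9129)
edge 3: e_3 = (+3.18, +0.50);  n_3 = (+0.1553, -0.9879)
∠(n_1, n_3) = 164.85°
δ = |180° − 164.85°| = 15.15°
15.15° ≤ 2α = 61.93°  →  valid

δ = 15.15°, valid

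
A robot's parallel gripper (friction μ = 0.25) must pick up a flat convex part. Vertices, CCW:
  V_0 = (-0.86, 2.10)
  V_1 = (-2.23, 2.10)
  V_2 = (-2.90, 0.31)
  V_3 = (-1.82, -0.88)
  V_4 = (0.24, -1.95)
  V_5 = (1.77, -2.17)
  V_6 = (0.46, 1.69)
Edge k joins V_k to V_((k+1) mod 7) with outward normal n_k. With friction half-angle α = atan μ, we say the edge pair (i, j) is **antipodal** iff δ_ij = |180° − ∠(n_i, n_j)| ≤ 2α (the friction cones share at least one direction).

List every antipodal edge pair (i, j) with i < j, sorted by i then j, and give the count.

count = 5; pairs: (0,3), (0,4), (2,5), (3,6), (4,6)

α = atan 0.25 = 14.04°;  2α = 28.07°
n_0 = (+0.0000, +1.0000)
n_1 = (-0.9365, +0.3505)
n_2 = (-0.7405, -0.6721)
n_3 = (-0.4609, -0.8874)
n_4 = (-0.1423, -0.9898)
n_5 = (+0.9470, +0.3214)
n_6 = (+0.2966, +0.9550)
  (0,1): δ = 110.52°  ·
  (0,2): δ = 47.77°  ·
  (0,3): δ = 27.45°  ✓
  (0,4): δ = 8.18°  ✓
  (0,5): δ = 108.75°  ·
  (0,6): δ = 162.74°  ·
  (1,2): δ = 117.25°  ·
  (1,3): δ = 96.93°  ·
  (1,4): δ = 77.66°  ·
  (1,5): δ = 39.27°  ·
  (1,6): δ = 93.27°  ·
  (2,3): δ = 159.67°  ·
  (2,4): δ = 140.41°  ·
  (2,5): δ = 23.48°  ✓
  (2,6): δ = 30.52°  ·
  (3,4): δ = 160.73°  ·
  (3,5): δ = 43.81°  ·
  (3,6): δ = 10.19°  ✓
  (4,5): δ = 63.07°  ·
  (4,6): δ = 9.07°  ✓
  (5,6): δ = 126.00°  ·
antipodal pairs: 5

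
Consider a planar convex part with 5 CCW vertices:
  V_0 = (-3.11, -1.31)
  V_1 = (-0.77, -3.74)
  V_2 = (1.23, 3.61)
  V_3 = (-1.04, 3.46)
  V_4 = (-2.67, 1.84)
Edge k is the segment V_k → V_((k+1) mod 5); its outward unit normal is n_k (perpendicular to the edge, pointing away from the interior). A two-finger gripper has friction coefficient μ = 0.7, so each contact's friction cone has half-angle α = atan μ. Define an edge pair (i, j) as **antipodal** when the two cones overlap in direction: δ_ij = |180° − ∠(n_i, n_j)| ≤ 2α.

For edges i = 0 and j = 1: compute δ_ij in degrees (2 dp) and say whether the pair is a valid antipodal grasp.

α = atan 0.7 = 34.99°;  2α = 69.98°
edge 0: e_0 = (+2.34, -2.43);  n_0 = (-0.7203, -0.6936)
edge 1: e_1 = (+2.00, +7.35);  n_1 = (+0.9649, -0.2626)
∠(n_0, n_1) = 120.86°
δ = |180° − 120.86°| = 59.14°
59.14° ≤ 2α = 69.98°  →  valid

δ = 59.14°, valid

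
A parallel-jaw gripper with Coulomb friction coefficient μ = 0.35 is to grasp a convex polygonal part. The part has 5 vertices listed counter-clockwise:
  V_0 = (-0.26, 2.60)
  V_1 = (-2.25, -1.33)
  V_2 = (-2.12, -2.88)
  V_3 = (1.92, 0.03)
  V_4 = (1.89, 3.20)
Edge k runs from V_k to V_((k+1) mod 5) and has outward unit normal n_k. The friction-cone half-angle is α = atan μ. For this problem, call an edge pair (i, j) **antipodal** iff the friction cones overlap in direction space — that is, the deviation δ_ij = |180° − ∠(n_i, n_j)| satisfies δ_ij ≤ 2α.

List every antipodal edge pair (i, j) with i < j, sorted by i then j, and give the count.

count = 4; pairs: (0,2), (0,3), (1,3), (2,4)

α = atan 0.35 = 19.29°;  2α = 38.58°
n_0 = (-0.8921, +0.4517)
n_1 = (-0.9965, -0.0836)
n_2 = (+0.5845, -0.8114)
n_3 = (+1.0000, +0.0095)
n_4 = (-0.2688, +0.9632)
  (0,1): δ = 148.35°  ·
  (0,2): δ = 27.38°  ✓
  (0,3): δ = 27.40°  ✓
  (0,4): δ = 132.45°  ·
  (1,2): δ = 59.03°  ·
  (1,3): δ = 4.25°  ✓
  (1,4): δ = 100.80°  ·
  (2,3): δ = 125.22°  ·
  (2,4): δ = 20.17°  ✓
  (3,4): δ = 74.95°  ·
antipodal pairs: 4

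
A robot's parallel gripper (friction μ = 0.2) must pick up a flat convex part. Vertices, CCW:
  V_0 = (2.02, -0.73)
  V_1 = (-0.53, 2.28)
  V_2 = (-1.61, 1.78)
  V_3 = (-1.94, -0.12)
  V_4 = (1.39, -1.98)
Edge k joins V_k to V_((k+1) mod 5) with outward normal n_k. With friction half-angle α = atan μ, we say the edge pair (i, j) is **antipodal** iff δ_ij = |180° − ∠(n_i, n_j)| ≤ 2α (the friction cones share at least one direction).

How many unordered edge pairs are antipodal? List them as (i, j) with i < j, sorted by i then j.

count = 2; pairs: (0,3), (2,4)

α = atan 0.2 = 11.31°;  2α = 22.62°
n_0 = (+0.7630, +0.6464)
n_1 = (-0.4201, +0.9075)
n_2 = (-0.9852, +0.1711)
n_3 = (-0.4876, -0.8730)
n_4 = (+0.8930, -0.4501)
  (0,1): δ = 105.43°  ·
  (0,2): δ = 50.12°  ·
  (0,3): δ = 20.54°  ✓
  (0,4): δ = 112.98°  ·
  (1,2): δ = 124.70°  ·
  (1,3): δ = 54.03°  ·
  (1,4): δ = 38.41°  ·
  (2,3): δ = 109.33°  ·
  (2,4): δ = 16.90°  ✓
  (3,4): δ = 87.56°  ·
antipodal pairs: 2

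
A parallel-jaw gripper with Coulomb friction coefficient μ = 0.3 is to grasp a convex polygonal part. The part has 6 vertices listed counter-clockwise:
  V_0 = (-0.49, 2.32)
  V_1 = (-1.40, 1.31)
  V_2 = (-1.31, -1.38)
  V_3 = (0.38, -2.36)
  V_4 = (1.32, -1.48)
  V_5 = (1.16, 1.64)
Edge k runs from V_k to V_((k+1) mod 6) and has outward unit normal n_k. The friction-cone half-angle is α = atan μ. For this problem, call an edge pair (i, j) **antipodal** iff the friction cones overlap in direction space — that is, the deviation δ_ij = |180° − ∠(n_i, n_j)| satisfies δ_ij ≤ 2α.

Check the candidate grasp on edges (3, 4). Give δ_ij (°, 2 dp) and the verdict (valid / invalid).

δ = 130.18°, invalid

α = atan 0.3 = 16.70°;  2α = 33.40°
edge 3: e_3 = (+0.94, +0.88);  n_3 = (+0.6834, -0.7300)
edge 4: e_4 = (-0.16, +3.12);  n_4 = (+0.9987, +0.0512)
∠(n_3, n_4) = 49.82°
δ = |180° − 49.82°| = 130.18°
130.18° > 2α = 33.40°  →  invalid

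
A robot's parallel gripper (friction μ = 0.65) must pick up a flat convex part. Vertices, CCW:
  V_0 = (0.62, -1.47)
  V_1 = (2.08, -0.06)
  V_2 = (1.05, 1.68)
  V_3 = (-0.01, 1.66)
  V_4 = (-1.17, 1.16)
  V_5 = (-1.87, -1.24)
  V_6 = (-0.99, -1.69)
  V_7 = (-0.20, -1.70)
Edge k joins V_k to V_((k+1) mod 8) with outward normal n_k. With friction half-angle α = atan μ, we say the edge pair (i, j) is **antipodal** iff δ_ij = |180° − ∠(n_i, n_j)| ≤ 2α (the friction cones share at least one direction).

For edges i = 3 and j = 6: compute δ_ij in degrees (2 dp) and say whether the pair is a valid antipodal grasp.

α = atan 0.65 = 33.02°;  2α = 66.05°
edge 3: e_3 = (-1.16, -0.50);  n_3 = (-0.3958, +0.9183)
edge 6: e_6 = (+0.79, -0.01);  n_6 = (-0.0127, -0.9999)
∠(n_3, n_6) = 155.96°
δ = |180° − 155.96°| = 24.04°
24.04° ≤ 2α = 66.05°  →  valid

δ = 24.04°, valid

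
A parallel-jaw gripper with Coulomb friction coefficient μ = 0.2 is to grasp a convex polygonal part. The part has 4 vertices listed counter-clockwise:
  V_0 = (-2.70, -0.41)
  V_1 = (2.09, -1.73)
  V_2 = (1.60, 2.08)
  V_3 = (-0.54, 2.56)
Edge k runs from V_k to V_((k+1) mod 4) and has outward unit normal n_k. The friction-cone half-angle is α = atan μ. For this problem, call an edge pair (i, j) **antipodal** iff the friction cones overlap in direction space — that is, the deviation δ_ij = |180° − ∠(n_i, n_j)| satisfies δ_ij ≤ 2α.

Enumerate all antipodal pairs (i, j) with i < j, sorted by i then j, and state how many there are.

count = 1; pairs: (0,2)

α = atan 0.2 = 11.31°;  2α = 22.62°
n_0 = (-0.2657, -0.9641)
n_1 = (+0.9918, +0.1276)
n_2 = (+0.2189, +0.9758)
n_3 = (-0.8087, +0.5882)
  (0,1): δ = 67.26°  ·
  (0,2): δ = 2.76°  ✓
  (0,3): δ = 69.38°  ·
  (1,2): δ = 109.97°  ·
  (1,3): δ = 43.36°  ·
  (2,3): δ = 113.39°  ·
antipodal pairs: 1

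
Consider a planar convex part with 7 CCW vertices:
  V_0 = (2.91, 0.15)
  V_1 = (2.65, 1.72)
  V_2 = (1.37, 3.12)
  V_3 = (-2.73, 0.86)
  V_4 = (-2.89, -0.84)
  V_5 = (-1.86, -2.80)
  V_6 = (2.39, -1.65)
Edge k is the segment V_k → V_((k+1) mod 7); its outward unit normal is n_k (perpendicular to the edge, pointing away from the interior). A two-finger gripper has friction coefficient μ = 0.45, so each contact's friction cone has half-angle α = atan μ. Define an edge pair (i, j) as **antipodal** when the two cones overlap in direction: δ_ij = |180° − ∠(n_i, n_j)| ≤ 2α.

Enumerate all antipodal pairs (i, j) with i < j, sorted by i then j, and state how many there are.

α = atan 0.45 = 24.23°;  2α = 48.46°
n_0 = (+0.9866, +0.1634)
n_1 = (+0.7380, +0.6748)
n_2 = (-0.4827, +0.8758)
n_3 = (-0.9956, +0.0937)
n_4 = (-0.8852, -0.4652)
n_5 = (+0.2612, -0.9653)
n_6 = (+0.9607, -0.2775)
  (0,1): δ = 146.97°  ·
  (0,2): δ = 70.54°  ·
  (0,3): δ = 14.78°  ✓
  (0,4): δ = 18.32°  ✓
  (0,5): δ = 95.74°  ·
  (0,6): δ = 154.48°  ·
  (1,2): δ = 103.57°  ·
  (1,3): δ = 47.81°  ✓
  (1,4): δ = 14.71°  ✓
  (1,5): δ = 62.70°  ·
  (1,6): δ = 121.45°  ·
  (2,3): δ = 124.24°  ·
  (2,4): δ = 91.14°  ·
  (2,5): δ = 13.72°  ✓
  (2,6): δ = 45.02°  ✓
  (3,4): δ = 146.90°  ·
  (3,5): δ = 69.48°  ·
  (3,6): δ = 10.74°  ✓
  (4,5): δ = 102.58°  ·
  (4,6): δ = 43.84°  ✓
  (5,6): δ = 121.25°  ·
antipodal pairs: 8

count = 8; pairs: (0,3), (0,4), (1,3), (1,4), (2,5), (2,6), (3,6), (4,6)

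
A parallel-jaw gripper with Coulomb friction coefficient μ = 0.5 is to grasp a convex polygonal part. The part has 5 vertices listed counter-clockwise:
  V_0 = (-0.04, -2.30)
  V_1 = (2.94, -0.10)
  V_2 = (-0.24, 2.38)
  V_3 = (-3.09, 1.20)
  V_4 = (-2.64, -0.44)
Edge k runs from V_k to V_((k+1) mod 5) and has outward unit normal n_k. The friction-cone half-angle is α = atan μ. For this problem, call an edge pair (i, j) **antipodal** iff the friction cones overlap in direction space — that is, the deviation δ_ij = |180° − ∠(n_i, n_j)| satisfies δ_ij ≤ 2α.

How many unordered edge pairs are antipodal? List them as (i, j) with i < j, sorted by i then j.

α = atan 0.5 = 26.57°;  2α = 53.13°
n_0 = (+0.5939, -0.8045)
n_1 = (+0.6150, +0.7886)
n_2 = (-0.3825, +0.9239)
n_3 = (-0.9644, -0.2646)
n_4 = (-0.5818, -0.8133)
  (0,1): δ = 74.39°  ·
  (0,2): δ = 13.95°  ✓
  (0,3): δ = 68.91°  ·
  (0,4): δ = 107.98°  ·
  (1,2): δ = 119.56°  ·
  (1,3): δ = 36.71°  ✓
  (1,4): δ = 2.37°  ✓
  (2,3): δ = 97.15°  ·
  (2,4): δ = 58.07°  ·
  (3,4): δ = 140.92°  ·
antipodal pairs: 3

count = 3; pairs: (0,2), (1,3), (1,4)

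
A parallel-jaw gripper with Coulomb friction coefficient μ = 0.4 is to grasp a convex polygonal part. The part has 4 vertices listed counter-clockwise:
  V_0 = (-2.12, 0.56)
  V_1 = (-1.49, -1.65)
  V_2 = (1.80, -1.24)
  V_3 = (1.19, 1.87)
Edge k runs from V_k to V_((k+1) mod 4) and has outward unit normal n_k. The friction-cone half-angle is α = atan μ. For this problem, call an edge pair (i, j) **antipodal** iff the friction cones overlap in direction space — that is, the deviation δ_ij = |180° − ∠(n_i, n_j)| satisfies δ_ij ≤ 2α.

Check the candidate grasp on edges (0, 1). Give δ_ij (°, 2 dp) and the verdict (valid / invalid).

α = atan 0.4 = 21.80°;  2α = 43.60°
edge 0: e_0 = (+0.63, -2.21);  n_0 = (-0.9617, -0.2741)
edge 1: e_1 = (+3.29, +0.41);  n_1 = (+0.1237, -0.9923)
∠(n_0, n_1) = 81.19°
δ = |180° − 81.19°| = 98.81°
98.81° > 2α = 43.60°  →  invalid

δ = 98.81°, invalid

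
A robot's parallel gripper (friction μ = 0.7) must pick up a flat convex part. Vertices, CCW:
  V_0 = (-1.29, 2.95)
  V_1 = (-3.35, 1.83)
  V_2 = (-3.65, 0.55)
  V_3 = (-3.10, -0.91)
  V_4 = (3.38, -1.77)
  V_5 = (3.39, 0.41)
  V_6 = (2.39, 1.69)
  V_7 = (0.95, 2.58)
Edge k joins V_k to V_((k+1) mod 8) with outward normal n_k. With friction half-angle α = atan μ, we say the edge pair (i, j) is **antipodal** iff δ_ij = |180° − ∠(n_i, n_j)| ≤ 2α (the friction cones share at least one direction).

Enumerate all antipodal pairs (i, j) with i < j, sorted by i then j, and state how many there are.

α = atan 0.7 = 34.99°;  2α = 69.98°
n_0 = (-0.4777, +0.8785)
n_1 = (-0.9736, +0.2282)
n_2 = (-0.9358, -0.3525)
n_3 = (-0.1316, -0.9913)
n_4 = (+1.0000, -0.0046)
n_5 = (+0.7880, +0.6156)
n_6 = (+0.5257, +0.8506)
n_7 = (+0.1630, +0.9866)
  (0,1): δ = 131.72°  ·
  (0,2): δ = 97.89°  ·
  (0,3): δ = 36.09°  ✓
  (0,4): δ = 61.20°  ✓
  (0,5): δ = 99.47°  ·
  (0,6): δ = 119.75°  ·
  (0,7): δ = 142.09°  ·
  (1,2): δ = 146.17°  ·
  (1,3): δ = 84.37°  ·
  (1,4): δ = 12.93°  ✓
  (1,5): δ = 51.19°  ✓
  (1,6): δ = 71.47°  ·
  (1,7): δ = 93.81°  ·
  (2,3): δ = 118.20°  ·
  (2,4): δ = 20.90°  ✓
  (2,5): δ = 17.36°  ✓
  (2,6): δ = 37.64°  ✓
  (2,7): δ = 59.98°  ✓
  (3,4): δ = 82.70°  ·
  (3,5): δ = 44.44°  ✓
  (3,6): δ = 24.16°  ✓
  (3,7): δ = 1.82°  ✓
  (4,5): δ = 141.74°  ·
  (4,6): δ = 121.46°  ·
  (4,7): δ = 99.12°  ·
  (5,6): δ = 159.72°  ·
  (5,7): δ = 137.38°  ·
  (6,7): δ = 157.66°  ·
antipodal pairs: 11

count = 11; pairs: (0,3), (0,4), (1,4), (1,5), (2,4), (2,5), (2,6), (2,7), (3,5), (3,6), (3,7)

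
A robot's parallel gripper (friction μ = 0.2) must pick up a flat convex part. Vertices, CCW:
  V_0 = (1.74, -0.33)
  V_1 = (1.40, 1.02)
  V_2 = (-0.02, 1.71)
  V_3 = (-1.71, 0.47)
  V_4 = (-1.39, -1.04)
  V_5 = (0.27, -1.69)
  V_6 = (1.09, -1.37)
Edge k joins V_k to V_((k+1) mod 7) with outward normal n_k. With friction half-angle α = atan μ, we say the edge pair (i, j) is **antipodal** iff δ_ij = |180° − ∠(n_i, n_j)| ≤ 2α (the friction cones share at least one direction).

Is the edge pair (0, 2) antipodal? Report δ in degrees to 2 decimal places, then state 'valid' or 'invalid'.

δ = 67.87°, invalid

α = atan 0.2 = 11.31°;  2α = 22.62°
edge 0: e_0 = (-0.34, +1.35);  n_0 = (+0.9697, +0.2442)
edge 2: e_2 = (-1.69, -1.24);  n_2 = (-0.5916, +0.8063)
∠(n_0, n_2) = 112.13°
δ = |180° − 112.13°| = 67.87°
67.87° > 2α = 22.62°  →  invalid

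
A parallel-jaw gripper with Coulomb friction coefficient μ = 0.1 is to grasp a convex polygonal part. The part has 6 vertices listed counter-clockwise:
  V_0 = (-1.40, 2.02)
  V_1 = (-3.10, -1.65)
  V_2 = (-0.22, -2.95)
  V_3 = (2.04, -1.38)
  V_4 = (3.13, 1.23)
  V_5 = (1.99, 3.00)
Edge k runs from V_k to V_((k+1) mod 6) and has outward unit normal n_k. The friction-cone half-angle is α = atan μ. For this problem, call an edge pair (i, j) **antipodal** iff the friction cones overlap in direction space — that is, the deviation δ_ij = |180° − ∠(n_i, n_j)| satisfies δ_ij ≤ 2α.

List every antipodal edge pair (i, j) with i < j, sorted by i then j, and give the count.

α = atan 0.1 = 5.71°;  2α = 11.42°
n_0 = (-0.9074, +0.4203)
n_1 = (-0.4114, -0.9114)
n_2 = (+0.5705, -0.8213)
n_3 = (+0.9228, -0.3854)
n_4 = (+0.8407, +0.5415)
n_5 = (-0.2777, +0.9607)
  (0,1): δ = 89.44°  ·
  (0,2): δ = 30.36°  ·
  (0,3): δ = 2.19°  ✓
  (0,4): δ = 57.64°  ·
  (0,5): δ = 130.98°  ·
  (1,2): δ = 120.92°  ·
  (1,3): δ = 88.37°  ·
  (1,4): δ = 32.92°  ·
  (1,5): δ = 40.42°  ·
  (2,3): δ = 147.45°  ·
  (2,4): δ = 92.00°  ·
  (2,5): δ = 18.66°  ·
  (3,4): δ = 124.55°  ·
  (3,5): δ = 51.21°  ·
  (4,5): δ = 106.66°  ·
antipodal pairs: 1

count = 1; pairs: (0,3)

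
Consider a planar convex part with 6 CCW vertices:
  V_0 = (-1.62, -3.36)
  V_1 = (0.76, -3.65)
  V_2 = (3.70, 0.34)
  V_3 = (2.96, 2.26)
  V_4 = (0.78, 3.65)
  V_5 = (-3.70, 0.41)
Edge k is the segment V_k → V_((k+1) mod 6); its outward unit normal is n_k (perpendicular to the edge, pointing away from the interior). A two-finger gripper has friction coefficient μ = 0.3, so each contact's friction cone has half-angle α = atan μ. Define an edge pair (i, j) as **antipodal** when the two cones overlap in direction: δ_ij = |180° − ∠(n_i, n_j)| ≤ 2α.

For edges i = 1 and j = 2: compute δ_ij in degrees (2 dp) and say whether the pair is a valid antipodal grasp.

α = atan 0.3 = 16.70°;  2α = 33.40°
edge 1: e_1 = (+2.94, +3.99);  n_1 = (+0.8051, -0.5932)
edge 2: e_2 = (-0.74, +1.92);  n_2 = (+0.9331, +0.3596)
∠(n_1, n_2) = 57.46°
δ = |180° − 57.46°| = 122.54°
122.54° > 2α = 33.40°  →  invalid

δ = 122.54°, invalid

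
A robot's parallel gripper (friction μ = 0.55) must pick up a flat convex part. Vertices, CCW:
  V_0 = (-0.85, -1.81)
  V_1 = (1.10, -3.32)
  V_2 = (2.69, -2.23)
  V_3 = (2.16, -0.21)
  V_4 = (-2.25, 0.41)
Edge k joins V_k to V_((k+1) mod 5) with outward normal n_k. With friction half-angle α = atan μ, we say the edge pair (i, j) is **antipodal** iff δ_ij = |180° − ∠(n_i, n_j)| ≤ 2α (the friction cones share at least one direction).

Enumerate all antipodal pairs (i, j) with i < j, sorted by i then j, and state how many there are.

α = atan 0.55 = 28.81°;  2α = 57.62°
n_0 = (-0.6123, -0.7907)
n_1 = (+0.5654, -0.8248)
n_2 = (+0.9673, +0.2538)
n_3 = (+0.1392, +0.9903)
n_4 = (-0.8459, -0.5334)
  (0,1): δ = 107.82°  ·
  (0,2): δ = 37.55°  ✓
  (0,3): δ = 29.75°  ✓
  (0,4): δ = 159.99°  ·
  (1,2): δ = 109.73°  ·
  (1,3): δ = 42.43°  ✓
  (1,4): δ = 87.80°  ·
  (2,3): δ = 112.70°  ·
  (2,4): δ = 17.54°  ✓
  (3,4): δ = 49.76°  ✓
antipodal pairs: 5

count = 5; pairs: (0,2), (0,3), (1,3), (2,4), (3,4)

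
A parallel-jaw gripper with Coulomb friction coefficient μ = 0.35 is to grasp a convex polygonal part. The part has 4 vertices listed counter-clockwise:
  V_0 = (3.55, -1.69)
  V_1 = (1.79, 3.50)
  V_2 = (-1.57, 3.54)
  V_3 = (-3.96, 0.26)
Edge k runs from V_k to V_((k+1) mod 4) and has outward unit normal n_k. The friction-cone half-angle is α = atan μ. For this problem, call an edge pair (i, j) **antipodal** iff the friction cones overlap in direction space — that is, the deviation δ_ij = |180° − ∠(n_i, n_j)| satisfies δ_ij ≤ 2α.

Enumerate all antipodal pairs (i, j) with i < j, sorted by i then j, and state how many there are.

count = 1; pairs: (1,3)

α = atan 0.35 = 19.29°;  2α = 38.58°
n_0 = (+0.9470, +0.3212)
n_1 = (+0.0119, +0.9999)
n_2 = (-0.8082, +0.5889)
n_3 = (-0.2513, -0.9679)
  (0,1): δ = 109.41°  ·
  (0,2): δ = 54.81°  ·
  (0,3): δ = 56.71°  ·
  (1,2): δ = 125.40°  ·
  (1,3): δ = 13.87°  ✓
  (2,3): δ = 68.48°  ·
antipodal pairs: 1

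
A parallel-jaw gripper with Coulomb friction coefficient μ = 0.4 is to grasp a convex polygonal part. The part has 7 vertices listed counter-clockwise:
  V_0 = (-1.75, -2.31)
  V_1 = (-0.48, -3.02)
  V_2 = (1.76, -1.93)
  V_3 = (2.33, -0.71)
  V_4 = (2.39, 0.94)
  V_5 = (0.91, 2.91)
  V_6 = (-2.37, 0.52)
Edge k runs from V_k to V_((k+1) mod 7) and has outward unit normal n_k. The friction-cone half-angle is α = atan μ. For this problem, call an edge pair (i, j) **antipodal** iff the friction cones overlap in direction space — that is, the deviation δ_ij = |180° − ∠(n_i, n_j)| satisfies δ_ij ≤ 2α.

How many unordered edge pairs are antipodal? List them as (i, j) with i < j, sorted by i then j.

count = 6; pairs: (0,4), (1,5), (2,5), (2,6), (3,6), (4,6)

α = atan 0.4 = 21.80°;  2α = 43.60°
n_0 = (-0.4880, -0.8729)
n_1 = (+0.4376, -0.8992)
n_2 = (+0.9060, -0.4233)
n_3 = (+0.9993, -0.0363)
n_4 = (+0.7995, +0.6006)
n_5 = (-0.5889, +0.8082)
n_6 = (-0.9768, -0.2140)
  (0,1): δ = 124.84°  ·
  (0,2): δ = 85.84°  ·
  (0,3): δ = 62.87°  ·
  (0,4): δ = 23.88°  ✓
  (0,5): δ = 65.29°  ·
  (0,6): δ = 131.56°  ·
  (1,2): δ = 140.99°  ·
  (1,3): δ = 118.03°  ·
  (1,4): δ = 79.03°  ·
  (1,5): δ = 10.13°  ✓
  (1,6): δ = 76.41°  ·
  (2,3): δ = 157.04°  ·
  (2,4): δ = 118.04°  ·
  (2,5): δ = 28.88°  ✓
  (2,6): δ = 37.40°  ✓
  (3,4): δ = 141.00°  ·
  (3,5): δ = 51.84°  ·
  (3,6): δ = 14.44°  ✓
  (4,5): δ = 90.84°  ·
  (4,6): δ = 24.56°  ✓
  (5,6): δ = 113.72°  ·
antipodal pairs: 6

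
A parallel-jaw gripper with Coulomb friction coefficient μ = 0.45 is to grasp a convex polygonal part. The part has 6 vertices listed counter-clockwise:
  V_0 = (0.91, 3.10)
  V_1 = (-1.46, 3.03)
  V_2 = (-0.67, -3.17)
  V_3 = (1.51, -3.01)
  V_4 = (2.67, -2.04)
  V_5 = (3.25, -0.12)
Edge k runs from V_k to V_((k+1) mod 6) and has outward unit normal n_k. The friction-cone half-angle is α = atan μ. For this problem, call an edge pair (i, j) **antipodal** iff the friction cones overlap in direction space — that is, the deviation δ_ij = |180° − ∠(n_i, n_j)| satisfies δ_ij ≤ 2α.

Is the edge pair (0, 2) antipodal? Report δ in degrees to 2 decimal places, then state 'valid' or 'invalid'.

δ = 2.51°, valid

α = atan 0.45 = 24.23°;  2α = 48.46°
edge 0: e_0 = (-2.37, -0.07);  n_0 = (-0.0295, +0.9996)
edge 2: e_2 = (+2.18, +0.16);  n_2 = (+0.0732, -0.9973)
∠(n_0, n_2) = 177.49°
δ = |180° − 177.49°| = 2.51°
2.51° ≤ 2α = 48.46°  →  valid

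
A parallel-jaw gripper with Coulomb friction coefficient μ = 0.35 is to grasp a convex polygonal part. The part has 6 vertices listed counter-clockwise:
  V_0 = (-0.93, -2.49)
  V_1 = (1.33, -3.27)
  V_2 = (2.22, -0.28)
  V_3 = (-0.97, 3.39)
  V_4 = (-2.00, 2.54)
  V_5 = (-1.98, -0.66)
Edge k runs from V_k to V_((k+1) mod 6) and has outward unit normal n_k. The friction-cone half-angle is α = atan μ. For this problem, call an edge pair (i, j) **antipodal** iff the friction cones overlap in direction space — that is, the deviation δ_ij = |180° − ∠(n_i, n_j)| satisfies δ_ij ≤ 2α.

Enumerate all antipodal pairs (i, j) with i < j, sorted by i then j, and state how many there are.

α = atan 0.35 = 19.29°;  2α = 38.58°
n_0 = (-0.3262, -0.9453)
n_1 = (+0.9584, -0.2853)
n_2 = (+0.7547, +0.6560)
n_3 = (-0.6365, +0.7713)
n_4 = (-1.0000, -0.0062)
n_5 = (-0.8674, -0.4977)
  (0,1): δ = 87.53°  ·
  (0,2): δ = 29.96°  ✓
  (0,3): δ = 58.57°  ·
  (0,4): δ = 109.40°  ·
  (0,5): δ = 138.89°  ·
  (1,2): δ = 122.43°  ·
  (1,3): δ = 33.89°  ✓
  (1,4): δ = 16.93°  ✓
  (1,5): δ = 46.42°  ·
  (2,3): δ = 91.47°  ·
  (2,4): δ = 40.64°  ·
  (2,5): δ = 11.15°  ✓
  (3,4): δ = 129.17°  ·
  (3,5): δ = 99.68°  ·
  (4,5): δ = 150.51°  ·
antipodal pairs: 4

count = 4; pairs: (0,2), (1,3), (1,4), (2,5)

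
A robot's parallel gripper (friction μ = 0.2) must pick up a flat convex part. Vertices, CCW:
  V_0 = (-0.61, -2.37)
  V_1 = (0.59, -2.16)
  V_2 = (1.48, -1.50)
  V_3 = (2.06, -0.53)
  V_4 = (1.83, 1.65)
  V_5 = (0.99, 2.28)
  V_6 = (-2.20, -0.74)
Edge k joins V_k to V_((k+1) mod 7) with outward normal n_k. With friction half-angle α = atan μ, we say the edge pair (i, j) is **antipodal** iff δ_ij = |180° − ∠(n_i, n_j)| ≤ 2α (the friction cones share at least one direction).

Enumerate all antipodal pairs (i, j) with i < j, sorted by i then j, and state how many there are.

count = 3; pairs: (1,5), (2,5), (4,6)

α = atan 0.2 = 11.31°;  2α = 22.62°
n_0 = (+0.1724, -0.9850)
n_1 = (+0.5957, -0.8032)
n_2 = (+0.8583, -0.5132)
n_3 = (+0.9945, +0.1049)
n_4 = (+0.6000, +0.8000)
n_5 = (-0.6875, +0.7262)
n_6 = (-0.7158, -0.6983)
  (0,1): δ = 153.37°  ·
  (0,2): δ = 130.80°  ·
  (0,3): δ = 93.90°  ·
  (0,4): δ = 46.80°  ·
  (0,5): δ = 33.51°  ·
  (0,6): δ = 124.36°  ·
  (1,2): δ = 157.44°  ·
  (1,3): δ = 120.54°  ·
  (1,4): δ = 73.43°  ·
  (1,5): δ = 6.87°  ✓
  (1,6): δ = 97.73°  ·
  (2,3): δ = 143.10°  ·
  (2,4): δ = 95.99°  ·
  (2,5): δ = 15.69°  ✓
  (2,6): δ = 75.17°  ·
  (3,4): δ = 132.89°  ·
  (3,5): δ = 52.59°  ·
  (3,6): δ = 38.27°  ·
  (4,5): δ = 99.70°  ·
  (4,6): δ = 8.84°  ✓
  (5,6): δ = 89.14°  ·
antipodal pairs: 3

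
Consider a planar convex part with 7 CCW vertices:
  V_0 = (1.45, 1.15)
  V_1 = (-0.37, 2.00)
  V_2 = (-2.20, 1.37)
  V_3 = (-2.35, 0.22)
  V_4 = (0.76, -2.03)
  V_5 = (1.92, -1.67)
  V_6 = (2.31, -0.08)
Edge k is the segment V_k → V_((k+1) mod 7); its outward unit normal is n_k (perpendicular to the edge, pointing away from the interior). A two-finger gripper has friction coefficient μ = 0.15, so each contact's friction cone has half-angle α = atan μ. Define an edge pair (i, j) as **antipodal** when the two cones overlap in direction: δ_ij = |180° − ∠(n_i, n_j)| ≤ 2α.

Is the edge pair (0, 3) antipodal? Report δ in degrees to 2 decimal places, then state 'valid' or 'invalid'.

δ = 10.85°, valid

α = atan 0.15 = 8.53°;  2α = 17.06°
edge 0: e_0 = (-1.82, +0.85);  n_0 = (+0.4232, +0.9061)
edge 3: e_3 = (+3.11, -2.25);  n_3 = (-0.5862, -0.8102)
∠(n_0, n_3) = 169.15°
δ = |180° − 169.15°| = 10.85°
10.85° ≤ 2α = 17.06°  →  valid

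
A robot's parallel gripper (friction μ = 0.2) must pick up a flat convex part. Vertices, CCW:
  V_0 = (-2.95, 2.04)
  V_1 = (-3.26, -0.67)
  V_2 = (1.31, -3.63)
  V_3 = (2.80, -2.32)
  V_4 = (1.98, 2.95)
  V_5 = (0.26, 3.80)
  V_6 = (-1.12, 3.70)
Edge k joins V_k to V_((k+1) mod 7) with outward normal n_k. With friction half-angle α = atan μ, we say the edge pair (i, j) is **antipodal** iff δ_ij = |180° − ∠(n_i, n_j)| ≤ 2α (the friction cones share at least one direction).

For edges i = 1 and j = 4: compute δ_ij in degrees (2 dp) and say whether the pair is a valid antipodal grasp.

α = atan 0.2 = 11.31°;  2α = 22.62°
edge 1: e_1 = (+4.57, -2.96);  n_1 = (-0.5436, -0.8393)
edge 4: e_4 = (-1.72, +0.85);  n_4 = (+0.4430, +0.8965)
∠(n_1, n_4) = 173.37°
δ = |180° − 173.37°| = 6.63°
6.63° ≤ 2α = 22.62°  →  valid

δ = 6.63°, valid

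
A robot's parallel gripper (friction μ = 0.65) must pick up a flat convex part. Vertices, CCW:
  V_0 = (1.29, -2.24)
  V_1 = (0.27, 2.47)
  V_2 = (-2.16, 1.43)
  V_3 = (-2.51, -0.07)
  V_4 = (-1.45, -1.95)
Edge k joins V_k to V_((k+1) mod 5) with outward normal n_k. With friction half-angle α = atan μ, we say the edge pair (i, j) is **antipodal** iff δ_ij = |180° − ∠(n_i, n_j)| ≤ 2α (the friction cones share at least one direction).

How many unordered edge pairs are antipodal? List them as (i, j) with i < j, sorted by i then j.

α = atan 0.65 = 33.02°;  2α = 66.05°
n_0 = (+0.9773, +0.2117)
n_1 = (-0.3935, +0.9193)
n_2 = (-0.9738, +0.2272)
n_3 = (-0.8711, -0.4911)
n_4 = (-0.1053, -0.9944)
  (0,1): δ = 79.05°  ·
  (0,2): δ = 25.35°  ✓
  (0,3): δ = 17.20°  ✓
  (0,4): δ = 71.74°  ·
  (1,2): δ = 126.30°  ·
  (1,3): δ = 83.75°  ·
  (1,4): δ = 29.21°  ✓
  (2,3): δ = 137.45°  ·
  (2,4): δ = 82.91°  ·
  (3,4): δ = 125.46°  ·
antipodal pairs: 3

count = 3; pairs: (0,2), (0,3), (1,4)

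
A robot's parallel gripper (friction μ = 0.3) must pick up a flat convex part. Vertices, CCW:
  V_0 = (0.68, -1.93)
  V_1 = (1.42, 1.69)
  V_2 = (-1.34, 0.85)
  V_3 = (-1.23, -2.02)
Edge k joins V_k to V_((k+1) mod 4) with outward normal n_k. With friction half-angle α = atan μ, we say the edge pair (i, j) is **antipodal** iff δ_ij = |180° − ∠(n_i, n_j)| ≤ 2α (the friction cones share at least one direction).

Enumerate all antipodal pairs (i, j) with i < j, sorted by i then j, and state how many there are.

α = atan 0.3 = 16.70°;  2α = 33.40°
n_0 = (+0.9797, -0.2003)
n_1 = (-0.2912, +0.9567)
n_2 = (-0.9993, -0.0383)
n_3 = (+0.0471, -0.9989)
  (0,1): δ = 61.52°  ·
  (0,2): δ = 13.75°  ✓
  (0,3): δ = 104.25°  ·
  (1,2): δ = 104.73°  ·
  (1,3): δ = 14.23°  ✓
  (2,3): δ = 89.50°  ·
antipodal pairs: 2

count = 2; pairs: (0,2), (1,3)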